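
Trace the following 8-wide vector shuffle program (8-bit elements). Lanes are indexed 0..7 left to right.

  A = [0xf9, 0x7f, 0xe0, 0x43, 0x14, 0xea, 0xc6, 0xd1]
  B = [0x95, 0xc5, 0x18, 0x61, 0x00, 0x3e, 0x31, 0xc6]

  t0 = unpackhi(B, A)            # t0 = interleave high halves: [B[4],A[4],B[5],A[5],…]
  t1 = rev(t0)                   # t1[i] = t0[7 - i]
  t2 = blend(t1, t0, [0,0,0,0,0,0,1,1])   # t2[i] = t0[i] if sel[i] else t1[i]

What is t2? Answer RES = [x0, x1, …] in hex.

t0 = [0x00, 0x14, 0x3e, 0xea, 0x31, 0xc6, 0xc6, 0xd1]
t1 = [0xd1, 0xc6, 0xc6, 0x31, 0xea, 0x3e, 0x14, 0x00]
t2 = [0xd1, 0xc6, 0xc6, 0x31, 0xea, 0x3e, 0xc6, 0xd1]

RES = [0xd1, 0xc6, 0xc6, 0x31, 0xea, 0x3e, 0xc6, 0xd1]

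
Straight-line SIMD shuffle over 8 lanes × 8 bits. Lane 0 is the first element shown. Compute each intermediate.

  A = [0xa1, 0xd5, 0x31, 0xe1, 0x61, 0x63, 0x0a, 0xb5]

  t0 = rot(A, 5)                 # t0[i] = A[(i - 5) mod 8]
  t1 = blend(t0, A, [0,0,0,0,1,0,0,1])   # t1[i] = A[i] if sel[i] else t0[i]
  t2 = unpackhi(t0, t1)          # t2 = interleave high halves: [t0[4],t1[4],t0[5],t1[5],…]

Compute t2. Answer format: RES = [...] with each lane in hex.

RES = [0xb5, 0x61, 0xa1, 0xa1, 0xd5, 0xd5, 0x31, 0xb5]

  t0: e1 61 63 0a b5 a1 d5 31
  t1: e1 61 63 0a 61 a1 d5 b5
  t2: b5 61 a1 a1 d5 d5 31 b5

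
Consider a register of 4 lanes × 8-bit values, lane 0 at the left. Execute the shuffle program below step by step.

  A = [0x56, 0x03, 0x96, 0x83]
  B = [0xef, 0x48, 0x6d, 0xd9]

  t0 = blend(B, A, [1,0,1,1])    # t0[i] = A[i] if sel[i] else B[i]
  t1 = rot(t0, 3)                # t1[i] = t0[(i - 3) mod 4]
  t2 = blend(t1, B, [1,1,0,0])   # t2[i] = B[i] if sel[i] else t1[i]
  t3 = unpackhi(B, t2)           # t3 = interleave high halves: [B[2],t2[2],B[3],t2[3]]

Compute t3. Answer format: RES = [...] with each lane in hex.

RES = [ 0x6d  0x83  0xd9  0x56 ]

  t0: 56 48 96 83
  t1: 48 96 83 56
  t2: ef 48 83 56
  t3: 6d 83 d9 56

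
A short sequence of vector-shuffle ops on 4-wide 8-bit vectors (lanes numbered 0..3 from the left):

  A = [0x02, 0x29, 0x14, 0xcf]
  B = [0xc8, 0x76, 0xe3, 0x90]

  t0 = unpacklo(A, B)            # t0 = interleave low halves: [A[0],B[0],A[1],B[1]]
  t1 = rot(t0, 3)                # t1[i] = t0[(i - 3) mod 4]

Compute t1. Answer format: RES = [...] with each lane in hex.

RES = [ 0xc8  0x29  0x76  0x02 ]

t0 = [0x02, 0xc8, 0x29, 0x76]
t1 = [0xc8, 0x29, 0x76, 0x02]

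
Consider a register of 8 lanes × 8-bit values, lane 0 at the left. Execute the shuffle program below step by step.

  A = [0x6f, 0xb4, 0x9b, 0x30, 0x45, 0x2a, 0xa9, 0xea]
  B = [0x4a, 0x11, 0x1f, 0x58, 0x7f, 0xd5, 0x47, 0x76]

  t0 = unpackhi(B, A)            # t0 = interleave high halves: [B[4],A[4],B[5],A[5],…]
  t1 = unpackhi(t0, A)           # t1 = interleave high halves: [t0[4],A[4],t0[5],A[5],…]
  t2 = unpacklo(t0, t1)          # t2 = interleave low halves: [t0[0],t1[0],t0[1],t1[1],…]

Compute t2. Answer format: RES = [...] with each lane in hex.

  t0: 7f 45 d5 2a 47 a9 76 ea
  t1: 47 45 a9 2a 76 a9 ea ea
  t2: 7f 47 45 45 d5 a9 2a 2a

RES = [ 0x7f  0x47  0x45  0x45  0xd5  0xa9  0x2a  0x2a ]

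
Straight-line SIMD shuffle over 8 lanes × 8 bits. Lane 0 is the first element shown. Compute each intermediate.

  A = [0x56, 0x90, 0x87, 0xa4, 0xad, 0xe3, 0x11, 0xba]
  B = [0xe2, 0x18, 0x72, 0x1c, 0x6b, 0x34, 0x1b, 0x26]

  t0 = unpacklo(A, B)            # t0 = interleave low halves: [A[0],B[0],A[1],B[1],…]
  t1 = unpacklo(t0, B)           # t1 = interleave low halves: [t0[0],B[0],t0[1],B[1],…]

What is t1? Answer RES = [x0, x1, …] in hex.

t0 = [0x56, 0xe2, 0x90, 0x18, 0x87, 0x72, 0xa4, 0x1c]
t1 = [0x56, 0xe2, 0xe2, 0x18, 0x90, 0x72, 0x18, 0x1c]

RES = [ 0x56  0xe2  0xe2  0x18  0x90  0x72  0x18  0x1c ]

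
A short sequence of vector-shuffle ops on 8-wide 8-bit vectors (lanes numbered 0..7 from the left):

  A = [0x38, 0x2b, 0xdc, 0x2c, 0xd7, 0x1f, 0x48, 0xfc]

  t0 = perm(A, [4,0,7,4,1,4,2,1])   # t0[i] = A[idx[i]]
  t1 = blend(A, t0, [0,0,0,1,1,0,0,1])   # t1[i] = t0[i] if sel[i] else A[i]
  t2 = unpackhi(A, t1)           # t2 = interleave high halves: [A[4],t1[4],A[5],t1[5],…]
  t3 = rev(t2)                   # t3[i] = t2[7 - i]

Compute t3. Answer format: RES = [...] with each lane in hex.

RES = [0x2b, 0xfc, 0x48, 0x48, 0x1f, 0x1f, 0x2b, 0xd7]

  t0: d7 38 fc d7 2b d7 dc 2b
  t1: 38 2b dc d7 2b 1f 48 2b
  t2: d7 2b 1f 1f 48 48 fc 2b
  t3: 2b fc 48 48 1f 1f 2b d7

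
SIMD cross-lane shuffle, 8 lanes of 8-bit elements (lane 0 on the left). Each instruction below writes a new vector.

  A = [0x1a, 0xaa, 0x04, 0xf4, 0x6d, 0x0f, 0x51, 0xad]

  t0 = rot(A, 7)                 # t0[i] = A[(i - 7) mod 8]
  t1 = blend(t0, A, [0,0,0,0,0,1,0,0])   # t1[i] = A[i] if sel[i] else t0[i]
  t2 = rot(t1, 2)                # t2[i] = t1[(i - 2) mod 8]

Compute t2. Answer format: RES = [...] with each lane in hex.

RES = [ 0xad  0x1a  0xaa  0x04  0xf4  0x6d  0x0f  0x0f ]

→ t0 |aa|04|f4|6d|0f|51|ad|1a|
→ t1 |aa|04|f4|6d|0f|0f|ad|1a|
→ t2 |ad|1a|aa|04|f4|6d|0f|0f|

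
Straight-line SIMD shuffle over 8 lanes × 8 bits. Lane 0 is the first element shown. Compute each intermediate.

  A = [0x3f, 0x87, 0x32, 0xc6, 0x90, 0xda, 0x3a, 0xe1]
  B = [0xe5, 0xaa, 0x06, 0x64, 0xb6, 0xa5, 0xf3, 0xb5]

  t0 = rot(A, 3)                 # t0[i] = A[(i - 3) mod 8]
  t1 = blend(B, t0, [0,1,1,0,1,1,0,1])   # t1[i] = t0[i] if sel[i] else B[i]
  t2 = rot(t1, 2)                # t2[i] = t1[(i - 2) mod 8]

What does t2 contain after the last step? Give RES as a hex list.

t0 = [0xda, 0x3a, 0xe1, 0x3f, 0x87, 0x32, 0xc6, 0x90]
t1 = [0xe5, 0x3a, 0xe1, 0x64, 0x87, 0x32, 0xf3, 0x90]
t2 = [0xf3, 0x90, 0xe5, 0x3a, 0xe1, 0x64, 0x87, 0x32]

RES = [0xf3, 0x90, 0xe5, 0x3a, 0xe1, 0x64, 0x87, 0x32]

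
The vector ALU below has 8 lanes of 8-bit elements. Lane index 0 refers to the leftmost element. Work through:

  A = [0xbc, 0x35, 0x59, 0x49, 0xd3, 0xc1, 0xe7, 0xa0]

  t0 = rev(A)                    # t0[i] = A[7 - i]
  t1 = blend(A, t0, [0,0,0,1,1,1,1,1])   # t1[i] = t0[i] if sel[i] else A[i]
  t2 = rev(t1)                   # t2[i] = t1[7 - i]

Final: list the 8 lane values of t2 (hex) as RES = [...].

RES = [ 0xbc  0x35  0x59  0x49  0xd3  0x59  0x35  0xbc ]

  t0: a0 e7 c1 d3 49 59 35 bc
  t1: bc 35 59 d3 49 59 35 bc
  t2: bc 35 59 49 d3 59 35 bc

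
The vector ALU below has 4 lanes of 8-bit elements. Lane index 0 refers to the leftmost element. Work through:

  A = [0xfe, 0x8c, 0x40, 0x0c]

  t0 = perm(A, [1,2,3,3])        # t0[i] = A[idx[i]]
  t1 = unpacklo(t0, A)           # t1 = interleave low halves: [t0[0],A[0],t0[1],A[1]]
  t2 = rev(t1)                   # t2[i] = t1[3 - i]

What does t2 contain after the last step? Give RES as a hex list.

→ t0 |8c|40|0c|0c|
→ t1 |8c|fe|40|8c|
→ t2 |8c|40|fe|8c|

RES = [0x8c, 0x40, 0xfe, 0x8c]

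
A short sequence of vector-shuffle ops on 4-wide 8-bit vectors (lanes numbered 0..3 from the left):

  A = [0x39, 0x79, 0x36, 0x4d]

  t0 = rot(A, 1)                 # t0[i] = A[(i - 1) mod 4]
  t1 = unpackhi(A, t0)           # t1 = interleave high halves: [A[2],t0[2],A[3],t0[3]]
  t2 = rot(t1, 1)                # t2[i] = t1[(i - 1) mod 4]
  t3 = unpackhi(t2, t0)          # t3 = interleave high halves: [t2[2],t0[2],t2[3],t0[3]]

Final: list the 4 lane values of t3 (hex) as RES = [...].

  t0: 4d 39 79 36
  t1: 36 79 4d 36
  t2: 36 36 79 4d
  t3: 79 79 4d 36

RES = [0x79, 0x79, 0x4d, 0x36]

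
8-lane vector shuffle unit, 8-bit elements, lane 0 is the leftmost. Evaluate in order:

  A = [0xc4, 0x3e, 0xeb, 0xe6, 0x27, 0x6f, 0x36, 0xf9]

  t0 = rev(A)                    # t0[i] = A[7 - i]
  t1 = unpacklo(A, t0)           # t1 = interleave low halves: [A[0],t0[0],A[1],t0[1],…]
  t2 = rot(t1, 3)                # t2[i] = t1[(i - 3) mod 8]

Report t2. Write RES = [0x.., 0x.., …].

RES = [ 0x6f  0xe6  0x27  0xc4  0xf9  0x3e  0x36  0xeb ]

  t0: f9 36 6f 27 e6 eb 3e c4
  t1: c4 f9 3e 36 eb 6f e6 27
  t2: 6f e6 27 c4 f9 3e 36 eb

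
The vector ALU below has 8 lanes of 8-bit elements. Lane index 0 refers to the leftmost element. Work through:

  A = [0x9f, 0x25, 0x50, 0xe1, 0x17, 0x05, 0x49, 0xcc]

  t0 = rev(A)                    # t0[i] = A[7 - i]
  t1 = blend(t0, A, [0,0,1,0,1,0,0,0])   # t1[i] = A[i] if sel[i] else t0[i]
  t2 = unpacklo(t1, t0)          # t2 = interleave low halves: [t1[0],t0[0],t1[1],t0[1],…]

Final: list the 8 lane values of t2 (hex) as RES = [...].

RES = [0xcc, 0xcc, 0x49, 0x49, 0x50, 0x05, 0x17, 0x17]

t0 = [0xcc, 0x49, 0x05, 0x17, 0xe1, 0x50, 0x25, 0x9f]
t1 = [0xcc, 0x49, 0x50, 0x17, 0x17, 0x50, 0x25, 0x9f]
t2 = [0xcc, 0xcc, 0x49, 0x49, 0x50, 0x05, 0x17, 0x17]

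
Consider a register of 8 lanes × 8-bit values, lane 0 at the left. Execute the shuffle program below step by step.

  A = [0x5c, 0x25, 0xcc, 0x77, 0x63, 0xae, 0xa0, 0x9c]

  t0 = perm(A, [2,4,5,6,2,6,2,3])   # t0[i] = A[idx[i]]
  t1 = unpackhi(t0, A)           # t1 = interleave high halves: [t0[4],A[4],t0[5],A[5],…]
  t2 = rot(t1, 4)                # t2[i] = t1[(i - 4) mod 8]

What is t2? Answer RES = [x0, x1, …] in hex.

RES = [0xcc, 0xa0, 0x77, 0x9c, 0xcc, 0x63, 0xa0, 0xae]

  t0: cc 63 ae a0 cc a0 cc 77
  t1: cc 63 a0 ae cc a0 77 9c
  t2: cc a0 77 9c cc 63 a0 ae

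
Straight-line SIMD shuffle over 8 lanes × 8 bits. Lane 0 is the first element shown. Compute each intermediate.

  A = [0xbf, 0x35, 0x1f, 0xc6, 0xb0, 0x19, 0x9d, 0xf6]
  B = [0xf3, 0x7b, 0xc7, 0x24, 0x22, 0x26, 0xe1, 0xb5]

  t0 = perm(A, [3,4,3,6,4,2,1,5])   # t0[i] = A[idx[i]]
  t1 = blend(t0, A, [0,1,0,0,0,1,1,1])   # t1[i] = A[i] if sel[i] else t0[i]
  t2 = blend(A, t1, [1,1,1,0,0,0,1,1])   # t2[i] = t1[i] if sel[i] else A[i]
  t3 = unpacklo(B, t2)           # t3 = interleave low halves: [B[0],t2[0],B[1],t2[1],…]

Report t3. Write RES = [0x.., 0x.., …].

RES = [0xf3, 0xc6, 0x7b, 0x35, 0xc7, 0xc6, 0x24, 0xc6]

→ t0 |c6|b0|c6|9d|b0|1f|35|19|
→ t1 |c6|35|c6|9d|b0|19|9d|f6|
→ t2 |c6|35|c6|c6|b0|19|9d|f6|
→ t3 |f3|c6|7b|35|c7|c6|24|c6|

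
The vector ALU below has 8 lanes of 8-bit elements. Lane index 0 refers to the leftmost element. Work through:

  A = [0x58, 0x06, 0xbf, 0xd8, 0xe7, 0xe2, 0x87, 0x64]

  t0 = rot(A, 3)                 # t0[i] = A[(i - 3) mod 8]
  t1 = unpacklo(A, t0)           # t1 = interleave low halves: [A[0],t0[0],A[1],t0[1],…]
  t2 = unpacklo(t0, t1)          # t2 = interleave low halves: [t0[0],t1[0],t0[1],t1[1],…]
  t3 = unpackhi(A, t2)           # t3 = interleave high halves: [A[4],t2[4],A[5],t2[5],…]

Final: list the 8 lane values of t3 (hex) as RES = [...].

RES = [ 0xe7  0x64  0xe2  0x06  0x87  0x58  0x64  0x87 ]

t0 = [0xe2, 0x87, 0x64, 0x58, 0x06, 0xbf, 0xd8, 0xe7]
t1 = [0x58, 0xe2, 0x06, 0x87, 0xbf, 0x64, 0xd8, 0x58]
t2 = [0xe2, 0x58, 0x87, 0xe2, 0x64, 0x06, 0x58, 0x87]
t3 = [0xe7, 0x64, 0xe2, 0x06, 0x87, 0x58, 0x64, 0x87]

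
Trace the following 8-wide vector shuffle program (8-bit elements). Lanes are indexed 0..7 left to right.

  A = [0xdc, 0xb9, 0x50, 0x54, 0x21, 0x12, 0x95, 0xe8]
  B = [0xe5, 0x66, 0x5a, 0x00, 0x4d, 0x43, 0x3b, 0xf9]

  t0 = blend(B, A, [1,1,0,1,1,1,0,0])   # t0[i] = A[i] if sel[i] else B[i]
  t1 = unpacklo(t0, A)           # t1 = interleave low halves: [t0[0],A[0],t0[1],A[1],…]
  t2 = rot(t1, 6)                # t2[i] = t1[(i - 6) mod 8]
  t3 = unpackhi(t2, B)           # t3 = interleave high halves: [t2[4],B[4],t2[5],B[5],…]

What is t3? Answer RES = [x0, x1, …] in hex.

t0 = [0xdc, 0xb9, 0x5a, 0x54, 0x21, 0x12, 0x3b, 0xf9]
t1 = [0xdc, 0xdc, 0xb9, 0xb9, 0x5a, 0x50, 0x54, 0x54]
t2 = [0xb9, 0xb9, 0x5a, 0x50, 0x54, 0x54, 0xdc, 0xdc]
t3 = [0x54, 0x4d, 0x54, 0x43, 0xdc, 0x3b, 0xdc, 0xf9]

RES = [ 0x54  0x4d  0x54  0x43  0xdc  0x3b  0xdc  0xf9 ]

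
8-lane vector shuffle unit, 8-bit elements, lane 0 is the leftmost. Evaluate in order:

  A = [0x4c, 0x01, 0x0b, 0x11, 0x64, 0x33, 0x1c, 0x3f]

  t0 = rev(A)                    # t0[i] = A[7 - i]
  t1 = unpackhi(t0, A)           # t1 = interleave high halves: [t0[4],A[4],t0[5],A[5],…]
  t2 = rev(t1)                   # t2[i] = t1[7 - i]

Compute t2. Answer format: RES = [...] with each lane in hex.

  t0: 3f 1c 33 64 11 0b 01 4c
  t1: 11 64 0b 33 01 1c 4c 3f
  t2: 3f 4c 1c 01 33 0b 64 11

RES = [ 0x3f  0x4c  0x1c  0x01  0x33  0x0b  0x64  0x11 ]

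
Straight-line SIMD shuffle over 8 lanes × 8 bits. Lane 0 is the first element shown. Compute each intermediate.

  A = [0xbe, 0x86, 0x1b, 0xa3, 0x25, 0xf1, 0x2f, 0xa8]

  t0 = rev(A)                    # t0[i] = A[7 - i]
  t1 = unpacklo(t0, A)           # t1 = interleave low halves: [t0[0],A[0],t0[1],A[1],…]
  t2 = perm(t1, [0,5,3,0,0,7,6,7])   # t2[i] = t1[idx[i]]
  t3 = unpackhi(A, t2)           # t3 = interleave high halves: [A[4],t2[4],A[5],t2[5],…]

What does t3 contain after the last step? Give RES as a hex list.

RES = [ 0x25  0xa8  0xf1  0xa3  0x2f  0x25  0xa8  0xa3 ]

  t0: a8 2f f1 25 a3 1b 86 be
  t1: a8 be 2f 86 f1 1b 25 a3
  t2: a8 1b 86 a8 a8 a3 25 a3
  t3: 25 a8 f1 a3 2f 25 a8 a3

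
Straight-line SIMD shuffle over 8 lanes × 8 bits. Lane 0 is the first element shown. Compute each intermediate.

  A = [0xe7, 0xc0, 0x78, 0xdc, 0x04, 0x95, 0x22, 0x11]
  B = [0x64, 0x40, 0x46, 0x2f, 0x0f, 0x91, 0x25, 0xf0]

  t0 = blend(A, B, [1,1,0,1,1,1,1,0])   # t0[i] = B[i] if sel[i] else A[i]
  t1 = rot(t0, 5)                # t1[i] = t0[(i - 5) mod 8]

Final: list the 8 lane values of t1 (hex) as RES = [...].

t0 = [0x64, 0x40, 0x78, 0x2f, 0x0f, 0x91, 0x25, 0x11]
t1 = [0x2f, 0x0f, 0x91, 0x25, 0x11, 0x64, 0x40, 0x78]

RES = [0x2f, 0x0f, 0x91, 0x25, 0x11, 0x64, 0x40, 0x78]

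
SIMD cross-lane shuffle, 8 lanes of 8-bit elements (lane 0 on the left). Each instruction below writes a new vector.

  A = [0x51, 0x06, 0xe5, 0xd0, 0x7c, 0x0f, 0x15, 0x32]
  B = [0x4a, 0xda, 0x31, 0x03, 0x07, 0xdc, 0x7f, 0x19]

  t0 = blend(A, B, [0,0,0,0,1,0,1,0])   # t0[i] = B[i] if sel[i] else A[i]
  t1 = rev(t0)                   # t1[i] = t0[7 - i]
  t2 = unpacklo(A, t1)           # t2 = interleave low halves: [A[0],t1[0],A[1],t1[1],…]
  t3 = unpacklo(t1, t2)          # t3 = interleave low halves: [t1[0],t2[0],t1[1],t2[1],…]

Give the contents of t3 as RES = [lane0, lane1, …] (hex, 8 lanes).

RES = [ 0x32  0x51  0x7f  0x32  0x0f  0x06  0x07  0x7f ]

→ t0 |51|06|e5|d0|07|0f|7f|32|
→ t1 |32|7f|0f|07|d0|e5|06|51|
→ t2 |51|32|06|7f|e5|0f|d0|07|
→ t3 |32|51|7f|32|0f|06|07|7f|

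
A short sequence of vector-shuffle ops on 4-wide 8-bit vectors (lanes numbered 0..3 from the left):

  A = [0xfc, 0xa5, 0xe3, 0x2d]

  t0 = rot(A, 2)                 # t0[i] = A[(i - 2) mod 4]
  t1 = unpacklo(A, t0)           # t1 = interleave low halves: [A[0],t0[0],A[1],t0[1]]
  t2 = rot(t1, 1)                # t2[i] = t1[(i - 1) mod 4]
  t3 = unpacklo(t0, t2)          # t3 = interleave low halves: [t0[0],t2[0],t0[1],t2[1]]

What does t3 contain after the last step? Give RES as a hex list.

t0 = [0xe3, 0x2d, 0xfc, 0xa5]
t1 = [0xfc, 0xe3, 0xa5, 0x2d]
t2 = [0x2d, 0xfc, 0xe3, 0xa5]
t3 = [0xe3, 0x2d, 0x2d, 0xfc]

RES = [0xe3, 0x2d, 0x2d, 0xfc]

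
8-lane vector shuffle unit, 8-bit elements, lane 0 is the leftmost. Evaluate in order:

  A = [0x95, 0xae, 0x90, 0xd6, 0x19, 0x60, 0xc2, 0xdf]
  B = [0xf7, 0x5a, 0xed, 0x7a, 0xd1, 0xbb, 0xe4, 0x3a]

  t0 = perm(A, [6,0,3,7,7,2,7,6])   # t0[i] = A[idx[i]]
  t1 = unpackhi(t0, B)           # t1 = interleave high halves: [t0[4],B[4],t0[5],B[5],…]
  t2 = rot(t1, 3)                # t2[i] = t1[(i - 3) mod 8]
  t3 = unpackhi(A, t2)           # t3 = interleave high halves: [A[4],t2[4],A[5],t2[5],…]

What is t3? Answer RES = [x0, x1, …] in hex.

  t0: c2 95 d6 df df 90 df c2
  t1: df d1 90 bb df e4 c2 3a
  t2: e4 c2 3a df d1 90 bb df
  t3: 19 d1 60 90 c2 bb df df

RES = [0x19, 0xd1, 0x60, 0x90, 0xc2, 0xbb, 0xdf, 0xdf]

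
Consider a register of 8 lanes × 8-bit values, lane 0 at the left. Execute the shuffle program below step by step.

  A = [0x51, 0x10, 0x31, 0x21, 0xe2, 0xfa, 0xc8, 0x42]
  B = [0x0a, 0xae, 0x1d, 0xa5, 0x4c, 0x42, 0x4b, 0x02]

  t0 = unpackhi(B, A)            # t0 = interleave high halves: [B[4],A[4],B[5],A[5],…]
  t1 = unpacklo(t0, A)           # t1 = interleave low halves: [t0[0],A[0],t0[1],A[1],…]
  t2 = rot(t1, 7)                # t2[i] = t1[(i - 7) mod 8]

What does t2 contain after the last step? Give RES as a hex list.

t0 = [0x4c, 0xe2, 0x42, 0xfa, 0x4b, 0xc8, 0x02, 0x42]
t1 = [0x4c, 0x51, 0xe2, 0x10, 0x42, 0x31, 0xfa, 0x21]
t2 = [0x51, 0xe2, 0x10, 0x42, 0x31, 0xfa, 0x21, 0x4c]

RES = [0x51, 0xe2, 0x10, 0x42, 0x31, 0xfa, 0x21, 0x4c]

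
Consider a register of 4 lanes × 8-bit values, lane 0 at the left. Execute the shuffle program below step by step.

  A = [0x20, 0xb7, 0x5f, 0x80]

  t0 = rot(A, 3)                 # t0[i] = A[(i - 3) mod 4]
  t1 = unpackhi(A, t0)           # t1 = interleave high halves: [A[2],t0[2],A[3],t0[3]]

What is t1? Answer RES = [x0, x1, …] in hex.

RES = [0x5f, 0x80, 0x80, 0x20]

  t0: b7 5f 80 20
  t1: 5f 80 80 20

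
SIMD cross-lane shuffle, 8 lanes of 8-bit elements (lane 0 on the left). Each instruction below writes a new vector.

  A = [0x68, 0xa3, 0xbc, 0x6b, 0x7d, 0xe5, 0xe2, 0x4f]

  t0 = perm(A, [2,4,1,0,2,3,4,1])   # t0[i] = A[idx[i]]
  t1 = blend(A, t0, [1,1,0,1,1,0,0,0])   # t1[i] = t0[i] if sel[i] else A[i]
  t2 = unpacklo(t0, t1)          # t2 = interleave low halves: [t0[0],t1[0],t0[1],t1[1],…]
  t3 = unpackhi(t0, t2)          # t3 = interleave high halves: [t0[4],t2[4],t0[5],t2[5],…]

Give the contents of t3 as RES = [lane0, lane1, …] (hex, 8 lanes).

→ t0 |bc|7d|a3|68|bc|6b|7d|a3|
→ t1 |bc|7d|bc|68|bc|e5|e2|4f|
→ t2 |bc|bc|7d|7d|a3|bc|68|68|
→ t3 |bc|a3|6b|bc|7d|68|a3|68|

RES = [ 0xbc  0xa3  0x6b  0xbc  0x7d  0x68  0xa3  0x68 ]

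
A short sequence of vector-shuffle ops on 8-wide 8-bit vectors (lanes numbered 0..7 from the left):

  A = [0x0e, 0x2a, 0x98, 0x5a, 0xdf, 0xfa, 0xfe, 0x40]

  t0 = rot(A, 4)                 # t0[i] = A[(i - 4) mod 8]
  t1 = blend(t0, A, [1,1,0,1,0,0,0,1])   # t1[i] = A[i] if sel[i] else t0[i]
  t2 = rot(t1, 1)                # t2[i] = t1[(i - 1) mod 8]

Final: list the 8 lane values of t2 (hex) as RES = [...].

→ t0 |df|fa|fe|40|0e|2a|98|5a|
→ t1 |0e|2a|fe|5a|0e|2a|98|40|
→ t2 |40|0e|2a|fe|5a|0e|2a|98|

RES = [0x40, 0x0e, 0x2a, 0xfe, 0x5a, 0x0e, 0x2a, 0x98]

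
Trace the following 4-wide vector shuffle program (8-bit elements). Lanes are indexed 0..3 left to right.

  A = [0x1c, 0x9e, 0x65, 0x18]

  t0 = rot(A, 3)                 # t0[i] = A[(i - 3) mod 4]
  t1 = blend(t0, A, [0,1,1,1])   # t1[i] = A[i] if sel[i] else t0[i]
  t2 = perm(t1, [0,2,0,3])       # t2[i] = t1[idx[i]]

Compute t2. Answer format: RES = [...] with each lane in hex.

RES = [ 0x9e  0x65  0x9e  0x18 ]

t0 = [0x9e, 0x65, 0x18, 0x1c]
t1 = [0x9e, 0x9e, 0x65, 0x18]
t2 = [0x9e, 0x65, 0x9e, 0x18]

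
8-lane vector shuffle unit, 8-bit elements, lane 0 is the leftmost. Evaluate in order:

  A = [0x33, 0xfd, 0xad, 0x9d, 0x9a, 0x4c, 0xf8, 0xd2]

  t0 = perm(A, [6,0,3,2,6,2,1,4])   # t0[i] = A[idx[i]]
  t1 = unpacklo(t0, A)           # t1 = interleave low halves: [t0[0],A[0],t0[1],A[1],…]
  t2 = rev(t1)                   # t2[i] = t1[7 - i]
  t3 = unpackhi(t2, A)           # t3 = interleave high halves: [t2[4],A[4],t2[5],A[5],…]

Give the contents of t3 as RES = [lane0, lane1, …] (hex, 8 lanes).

RES = [0xfd, 0x9a, 0x33, 0x4c, 0x33, 0xf8, 0xf8, 0xd2]

→ t0 |f8|33|9d|ad|f8|ad|fd|9a|
→ t1 |f8|33|33|fd|9d|ad|ad|9d|
→ t2 |9d|ad|ad|9d|fd|33|33|f8|
→ t3 |fd|9a|33|4c|33|f8|f8|d2|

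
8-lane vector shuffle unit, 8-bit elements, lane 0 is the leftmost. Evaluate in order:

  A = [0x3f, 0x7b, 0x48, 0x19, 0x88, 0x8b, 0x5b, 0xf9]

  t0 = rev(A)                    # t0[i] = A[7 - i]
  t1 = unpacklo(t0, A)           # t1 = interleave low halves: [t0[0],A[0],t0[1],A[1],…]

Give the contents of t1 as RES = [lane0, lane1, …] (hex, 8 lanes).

RES = [0xf9, 0x3f, 0x5b, 0x7b, 0x8b, 0x48, 0x88, 0x19]

t0 = [0xf9, 0x5b, 0x8b, 0x88, 0x19, 0x48, 0x7b, 0x3f]
t1 = [0xf9, 0x3f, 0x5b, 0x7b, 0x8b, 0x48, 0x88, 0x19]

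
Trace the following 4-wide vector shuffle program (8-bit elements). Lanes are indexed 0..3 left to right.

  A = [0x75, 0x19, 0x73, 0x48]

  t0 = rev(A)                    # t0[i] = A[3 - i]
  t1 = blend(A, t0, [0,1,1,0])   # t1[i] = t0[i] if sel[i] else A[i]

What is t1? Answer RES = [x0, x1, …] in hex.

  t0: 48 73 19 75
  t1: 75 73 19 48

RES = [0x75, 0x73, 0x19, 0x48]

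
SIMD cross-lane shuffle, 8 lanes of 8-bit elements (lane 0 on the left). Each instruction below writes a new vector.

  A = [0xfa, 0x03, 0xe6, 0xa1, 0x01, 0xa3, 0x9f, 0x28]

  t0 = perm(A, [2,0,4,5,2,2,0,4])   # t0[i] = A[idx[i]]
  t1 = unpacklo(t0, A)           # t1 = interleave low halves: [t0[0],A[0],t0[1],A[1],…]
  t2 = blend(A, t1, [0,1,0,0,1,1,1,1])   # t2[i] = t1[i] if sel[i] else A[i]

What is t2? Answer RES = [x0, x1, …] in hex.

RES = [ 0xfa  0xfa  0xe6  0xa1  0x01  0xe6  0xa3  0xa1 ]

t0 = [0xe6, 0xfa, 0x01, 0xa3, 0xe6, 0xe6, 0xfa, 0x01]
t1 = [0xe6, 0xfa, 0xfa, 0x03, 0x01, 0xe6, 0xa3, 0xa1]
t2 = [0xfa, 0xfa, 0xe6, 0xa1, 0x01, 0xe6, 0xa3, 0xa1]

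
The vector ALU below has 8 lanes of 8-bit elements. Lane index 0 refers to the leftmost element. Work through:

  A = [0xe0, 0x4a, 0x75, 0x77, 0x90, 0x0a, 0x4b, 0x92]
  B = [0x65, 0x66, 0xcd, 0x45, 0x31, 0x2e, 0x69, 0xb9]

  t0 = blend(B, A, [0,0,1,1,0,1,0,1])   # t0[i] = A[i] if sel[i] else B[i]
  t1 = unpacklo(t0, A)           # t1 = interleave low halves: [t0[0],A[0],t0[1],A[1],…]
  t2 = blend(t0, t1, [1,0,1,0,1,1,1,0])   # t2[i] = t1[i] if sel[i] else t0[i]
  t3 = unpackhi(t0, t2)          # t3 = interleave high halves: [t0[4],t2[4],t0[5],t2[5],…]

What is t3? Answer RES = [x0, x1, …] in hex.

RES = [ 0x31  0x75  0x0a  0x75  0x69  0x77  0x92  0x92 ]

t0 = [0x65, 0x66, 0x75, 0x77, 0x31, 0x0a, 0x69, 0x92]
t1 = [0x65, 0xe0, 0x66, 0x4a, 0x75, 0x75, 0x77, 0x77]
t2 = [0x65, 0x66, 0x66, 0x77, 0x75, 0x75, 0x77, 0x92]
t3 = [0x31, 0x75, 0x0a, 0x75, 0x69, 0x77, 0x92, 0x92]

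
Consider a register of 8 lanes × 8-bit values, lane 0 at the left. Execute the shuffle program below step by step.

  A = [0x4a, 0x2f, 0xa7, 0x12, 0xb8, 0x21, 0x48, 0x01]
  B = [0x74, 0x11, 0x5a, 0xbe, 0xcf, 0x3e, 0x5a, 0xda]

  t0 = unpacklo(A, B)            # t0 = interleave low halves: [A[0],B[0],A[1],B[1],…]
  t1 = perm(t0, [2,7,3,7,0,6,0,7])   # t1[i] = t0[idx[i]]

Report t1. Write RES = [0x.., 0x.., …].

  t0: 4a 74 2f 11 a7 5a 12 be
  t1: 2f be 11 be 4a 12 4a be

RES = [0x2f, 0xbe, 0x11, 0xbe, 0x4a, 0x12, 0x4a, 0xbe]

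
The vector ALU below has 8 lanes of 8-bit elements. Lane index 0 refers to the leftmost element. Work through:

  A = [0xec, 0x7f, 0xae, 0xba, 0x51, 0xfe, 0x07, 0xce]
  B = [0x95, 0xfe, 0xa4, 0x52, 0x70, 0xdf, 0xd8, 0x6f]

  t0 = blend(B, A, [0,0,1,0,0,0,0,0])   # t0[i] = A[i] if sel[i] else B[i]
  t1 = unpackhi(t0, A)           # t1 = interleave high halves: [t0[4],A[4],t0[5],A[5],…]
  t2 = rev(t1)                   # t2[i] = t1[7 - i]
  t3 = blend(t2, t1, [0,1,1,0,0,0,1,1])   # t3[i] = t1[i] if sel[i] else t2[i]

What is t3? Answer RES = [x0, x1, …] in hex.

t0 = [0x95, 0xfe, 0xae, 0x52, 0x70, 0xdf, 0xd8, 0x6f]
t1 = [0x70, 0x51, 0xdf, 0xfe, 0xd8, 0x07, 0x6f, 0xce]
t2 = [0xce, 0x6f, 0x07, 0xd8, 0xfe, 0xdf, 0x51, 0x70]
t3 = [0xce, 0x51, 0xdf, 0xd8, 0xfe, 0xdf, 0x6f, 0xce]

RES = [ 0xce  0x51  0xdf  0xd8  0xfe  0xdf  0x6f  0xce ]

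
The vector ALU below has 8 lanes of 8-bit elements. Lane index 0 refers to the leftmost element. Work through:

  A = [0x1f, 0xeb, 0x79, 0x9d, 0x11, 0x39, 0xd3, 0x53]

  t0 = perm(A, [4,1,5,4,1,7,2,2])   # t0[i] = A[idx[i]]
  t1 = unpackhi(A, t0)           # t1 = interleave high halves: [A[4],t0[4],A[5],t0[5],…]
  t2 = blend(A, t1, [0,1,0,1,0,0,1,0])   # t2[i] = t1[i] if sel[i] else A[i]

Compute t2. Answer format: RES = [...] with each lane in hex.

RES = [0x1f, 0xeb, 0x79, 0x53, 0x11, 0x39, 0x53, 0x53]

  t0: 11 eb 39 11 eb 53 79 79
  t1: 11 eb 39 53 d3 79 53 79
  t2: 1f eb 79 53 11 39 53 53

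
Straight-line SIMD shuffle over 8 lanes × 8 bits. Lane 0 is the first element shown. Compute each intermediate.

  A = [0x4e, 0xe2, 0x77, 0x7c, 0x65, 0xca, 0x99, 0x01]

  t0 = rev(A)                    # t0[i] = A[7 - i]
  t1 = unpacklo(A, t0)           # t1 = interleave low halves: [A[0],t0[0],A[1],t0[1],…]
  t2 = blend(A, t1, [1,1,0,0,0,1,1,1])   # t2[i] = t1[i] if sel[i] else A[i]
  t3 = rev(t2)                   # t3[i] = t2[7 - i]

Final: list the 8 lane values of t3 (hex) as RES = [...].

RES = [0x65, 0x7c, 0xca, 0x65, 0x7c, 0x77, 0x01, 0x4e]

  t0: 01 99 ca 65 7c 77 e2 4e
  t1: 4e 01 e2 99 77 ca 7c 65
  t2: 4e 01 77 7c 65 ca 7c 65
  t3: 65 7c ca 65 7c 77 01 4e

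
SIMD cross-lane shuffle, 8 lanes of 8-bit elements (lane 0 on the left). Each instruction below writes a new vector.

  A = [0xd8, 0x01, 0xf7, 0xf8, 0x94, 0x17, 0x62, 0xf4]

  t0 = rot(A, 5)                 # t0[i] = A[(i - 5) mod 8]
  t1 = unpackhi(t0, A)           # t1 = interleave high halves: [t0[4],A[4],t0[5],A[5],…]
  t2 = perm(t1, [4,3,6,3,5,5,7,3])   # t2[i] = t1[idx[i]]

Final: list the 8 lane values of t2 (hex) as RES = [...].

RES = [0x01, 0x17, 0xf7, 0x17, 0x62, 0x62, 0xf4, 0x17]

  t0: f8 94 17 62 f4 d8 01 f7
  t1: f4 94 d8 17 01 62 f7 f4
  t2: 01 17 f7 17 62 62 f4 17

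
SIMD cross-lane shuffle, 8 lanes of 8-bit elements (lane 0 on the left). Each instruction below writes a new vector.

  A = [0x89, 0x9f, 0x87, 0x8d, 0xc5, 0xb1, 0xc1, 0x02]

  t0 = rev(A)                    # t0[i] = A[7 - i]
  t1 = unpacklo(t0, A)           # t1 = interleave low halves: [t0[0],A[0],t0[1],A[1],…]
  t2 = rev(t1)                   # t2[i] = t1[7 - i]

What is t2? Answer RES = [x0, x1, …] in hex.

→ t0 |02|c1|b1|c5|8d|87|9f|89|
→ t1 |02|89|c1|9f|b1|87|c5|8d|
→ t2 |8d|c5|87|b1|9f|c1|89|02|

RES = [ 0x8d  0xc5  0x87  0xb1  0x9f  0xc1  0x89  0x02 ]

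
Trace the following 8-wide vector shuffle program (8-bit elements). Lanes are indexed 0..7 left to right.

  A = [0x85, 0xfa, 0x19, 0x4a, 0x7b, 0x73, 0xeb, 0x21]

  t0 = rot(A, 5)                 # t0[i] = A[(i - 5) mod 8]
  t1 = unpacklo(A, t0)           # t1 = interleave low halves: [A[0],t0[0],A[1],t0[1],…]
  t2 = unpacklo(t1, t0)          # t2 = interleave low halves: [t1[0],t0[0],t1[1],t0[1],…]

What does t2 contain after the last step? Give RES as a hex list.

t0 = [0x4a, 0x7b, 0x73, 0xeb, 0x21, 0x85, 0xfa, 0x19]
t1 = [0x85, 0x4a, 0xfa, 0x7b, 0x19, 0x73, 0x4a, 0xeb]
t2 = [0x85, 0x4a, 0x4a, 0x7b, 0xfa, 0x73, 0x7b, 0xeb]

RES = [0x85, 0x4a, 0x4a, 0x7b, 0xfa, 0x73, 0x7b, 0xeb]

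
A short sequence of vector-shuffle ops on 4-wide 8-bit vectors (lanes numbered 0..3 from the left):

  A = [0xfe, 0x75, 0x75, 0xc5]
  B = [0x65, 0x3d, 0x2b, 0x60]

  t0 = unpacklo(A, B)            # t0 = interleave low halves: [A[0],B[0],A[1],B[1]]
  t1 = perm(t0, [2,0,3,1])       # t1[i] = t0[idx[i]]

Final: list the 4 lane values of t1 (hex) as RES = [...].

→ t0 |fe|65|75|3d|
→ t1 |75|fe|3d|65|

RES = [ 0x75  0xfe  0x3d  0x65 ]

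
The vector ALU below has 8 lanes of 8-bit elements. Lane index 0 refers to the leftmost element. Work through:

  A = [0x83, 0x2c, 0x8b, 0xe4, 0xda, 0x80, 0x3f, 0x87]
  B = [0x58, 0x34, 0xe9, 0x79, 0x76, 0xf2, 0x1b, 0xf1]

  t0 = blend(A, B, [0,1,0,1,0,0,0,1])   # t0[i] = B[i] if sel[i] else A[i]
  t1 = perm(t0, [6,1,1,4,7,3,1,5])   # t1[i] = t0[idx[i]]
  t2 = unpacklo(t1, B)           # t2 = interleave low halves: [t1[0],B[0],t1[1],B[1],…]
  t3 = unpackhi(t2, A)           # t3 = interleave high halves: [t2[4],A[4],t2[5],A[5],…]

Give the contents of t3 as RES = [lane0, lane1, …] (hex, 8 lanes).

RES = [0x34, 0xda, 0xe9, 0x80, 0xda, 0x3f, 0x79, 0x87]

→ t0 |83|34|8b|79|da|80|3f|f1|
→ t1 |3f|34|34|da|f1|79|34|80|
→ t2 |3f|58|34|34|34|e9|da|79|
→ t3 |34|da|e9|80|da|3f|79|87|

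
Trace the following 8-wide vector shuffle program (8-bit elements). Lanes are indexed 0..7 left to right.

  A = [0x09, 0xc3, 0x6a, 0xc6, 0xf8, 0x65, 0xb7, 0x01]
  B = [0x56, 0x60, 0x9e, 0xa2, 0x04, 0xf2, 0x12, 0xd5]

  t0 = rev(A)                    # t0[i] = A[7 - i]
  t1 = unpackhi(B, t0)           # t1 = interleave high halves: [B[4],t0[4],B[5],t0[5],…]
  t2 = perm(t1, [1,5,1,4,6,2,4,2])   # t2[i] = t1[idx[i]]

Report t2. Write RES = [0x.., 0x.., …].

t0 = [0x01, 0xb7, 0x65, 0xf8, 0xc6, 0x6a, 0xc3, 0x09]
t1 = [0x04, 0xc6, 0xf2, 0x6a, 0x12, 0xc3, 0xd5, 0x09]
t2 = [0xc6, 0xc3, 0xc6, 0x12, 0xd5, 0xf2, 0x12, 0xf2]

RES = [0xc6, 0xc3, 0xc6, 0x12, 0xd5, 0xf2, 0x12, 0xf2]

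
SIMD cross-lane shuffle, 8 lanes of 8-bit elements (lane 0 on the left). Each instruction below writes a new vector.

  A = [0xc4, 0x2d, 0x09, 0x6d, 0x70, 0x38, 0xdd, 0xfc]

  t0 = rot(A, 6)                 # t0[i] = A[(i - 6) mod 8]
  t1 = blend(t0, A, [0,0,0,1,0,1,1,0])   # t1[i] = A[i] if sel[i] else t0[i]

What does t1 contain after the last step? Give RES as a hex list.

RES = [0x09, 0x6d, 0x70, 0x6d, 0xdd, 0x38, 0xdd, 0x2d]

→ t0 |09|6d|70|38|dd|fc|c4|2d|
→ t1 |09|6d|70|6d|dd|38|dd|2d|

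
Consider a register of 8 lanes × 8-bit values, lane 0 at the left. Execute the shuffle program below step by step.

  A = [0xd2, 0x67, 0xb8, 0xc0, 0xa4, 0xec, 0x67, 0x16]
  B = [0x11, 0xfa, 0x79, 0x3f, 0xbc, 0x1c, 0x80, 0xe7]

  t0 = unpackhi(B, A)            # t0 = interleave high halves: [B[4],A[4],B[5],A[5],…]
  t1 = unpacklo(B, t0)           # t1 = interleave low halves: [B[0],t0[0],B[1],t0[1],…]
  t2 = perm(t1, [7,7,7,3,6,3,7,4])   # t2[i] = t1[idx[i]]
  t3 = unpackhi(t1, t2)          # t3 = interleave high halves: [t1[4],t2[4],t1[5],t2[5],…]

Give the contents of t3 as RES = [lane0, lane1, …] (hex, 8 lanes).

  t0: bc a4 1c ec 80 67 e7 16
  t1: 11 bc fa a4 79 1c 3f ec
  t2: ec ec ec a4 3f a4 ec 79
  t3: 79 3f 1c a4 3f ec ec 79

RES = [0x79, 0x3f, 0x1c, 0xa4, 0x3f, 0xec, 0xec, 0x79]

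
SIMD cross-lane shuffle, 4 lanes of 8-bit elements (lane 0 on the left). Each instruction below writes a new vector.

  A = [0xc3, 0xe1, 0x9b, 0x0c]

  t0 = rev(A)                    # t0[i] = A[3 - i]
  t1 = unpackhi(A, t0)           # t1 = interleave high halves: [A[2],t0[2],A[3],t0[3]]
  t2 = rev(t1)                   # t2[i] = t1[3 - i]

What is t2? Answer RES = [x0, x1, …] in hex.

→ t0 |0c|9b|e1|c3|
→ t1 |9b|e1|0c|c3|
→ t2 |c3|0c|e1|9b|

RES = [ 0xc3  0x0c  0xe1  0x9b ]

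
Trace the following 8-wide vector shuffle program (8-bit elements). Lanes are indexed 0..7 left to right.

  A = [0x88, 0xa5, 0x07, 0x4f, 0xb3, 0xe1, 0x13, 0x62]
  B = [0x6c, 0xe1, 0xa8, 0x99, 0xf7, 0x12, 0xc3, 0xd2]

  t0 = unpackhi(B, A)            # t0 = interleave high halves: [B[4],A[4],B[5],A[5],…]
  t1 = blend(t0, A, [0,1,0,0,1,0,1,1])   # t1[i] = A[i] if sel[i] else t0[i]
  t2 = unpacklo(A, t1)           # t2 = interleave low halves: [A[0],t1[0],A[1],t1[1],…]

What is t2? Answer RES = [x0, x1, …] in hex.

RES = [ 0x88  0xf7  0xa5  0xa5  0x07  0x12  0x4f  0xe1 ]

t0 = [0xf7, 0xb3, 0x12, 0xe1, 0xc3, 0x13, 0xd2, 0x62]
t1 = [0xf7, 0xa5, 0x12, 0xe1, 0xb3, 0x13, 0x13, 0x62]
t2 = [0x88, 0xf7, 0xa5, 0xa5, 0x07, 0x12, 0x4f, 0xe1]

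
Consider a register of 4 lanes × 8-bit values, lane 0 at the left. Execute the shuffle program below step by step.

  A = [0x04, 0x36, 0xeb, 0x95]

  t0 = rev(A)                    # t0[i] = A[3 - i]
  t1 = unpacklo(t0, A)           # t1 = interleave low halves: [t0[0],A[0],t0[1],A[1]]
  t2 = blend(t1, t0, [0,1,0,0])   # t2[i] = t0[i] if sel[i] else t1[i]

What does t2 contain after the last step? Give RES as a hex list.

RES = [ 0x95  0xeb  0xeb  0x36 ]

t0 = [0x95, 0xeb, 0x36, 0x04]
t1 = [0x95, 0x04, 0xeb, 0x36]
t2 = [0x95, 0xeb, 0xeb, 0x36]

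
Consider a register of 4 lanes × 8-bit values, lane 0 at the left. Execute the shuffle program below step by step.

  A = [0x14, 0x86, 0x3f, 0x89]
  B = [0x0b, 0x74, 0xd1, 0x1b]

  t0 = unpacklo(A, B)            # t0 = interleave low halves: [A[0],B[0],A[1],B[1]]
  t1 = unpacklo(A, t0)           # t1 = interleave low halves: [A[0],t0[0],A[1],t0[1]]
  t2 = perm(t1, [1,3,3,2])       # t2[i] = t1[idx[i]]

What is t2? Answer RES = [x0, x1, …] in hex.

RES = [ 0x14  0x0b  0x0b  0x86 ]

  t0: 14 0b 86 74
  t1: 14 14 86 0b
  t2: 14 0b 0b 86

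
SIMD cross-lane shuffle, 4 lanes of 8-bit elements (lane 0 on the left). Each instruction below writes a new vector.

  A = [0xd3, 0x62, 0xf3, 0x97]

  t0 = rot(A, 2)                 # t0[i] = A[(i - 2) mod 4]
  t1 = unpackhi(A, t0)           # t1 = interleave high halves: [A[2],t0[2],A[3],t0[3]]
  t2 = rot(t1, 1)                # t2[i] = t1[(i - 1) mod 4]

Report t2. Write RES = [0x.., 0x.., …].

RES = [0x62, 0xf3, 0xd3, 0x97]

t0 = [0xf3, 0x97, 0xd3, 0x62]
t1 = [0xf3, 0xd3, 0x97, 0x62]
t2 = [0x62, 0xf3, 0xd3, 0x97]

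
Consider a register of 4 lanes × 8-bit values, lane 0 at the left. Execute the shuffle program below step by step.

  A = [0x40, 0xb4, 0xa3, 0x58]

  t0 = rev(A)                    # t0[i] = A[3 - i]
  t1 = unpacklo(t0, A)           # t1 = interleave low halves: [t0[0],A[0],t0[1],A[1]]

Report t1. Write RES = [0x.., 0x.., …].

RES = [ 0x58  0x40  0xa3  0xb4 ]

  t0: 58 a3 b4 40
  t1: 58 40 a3 b4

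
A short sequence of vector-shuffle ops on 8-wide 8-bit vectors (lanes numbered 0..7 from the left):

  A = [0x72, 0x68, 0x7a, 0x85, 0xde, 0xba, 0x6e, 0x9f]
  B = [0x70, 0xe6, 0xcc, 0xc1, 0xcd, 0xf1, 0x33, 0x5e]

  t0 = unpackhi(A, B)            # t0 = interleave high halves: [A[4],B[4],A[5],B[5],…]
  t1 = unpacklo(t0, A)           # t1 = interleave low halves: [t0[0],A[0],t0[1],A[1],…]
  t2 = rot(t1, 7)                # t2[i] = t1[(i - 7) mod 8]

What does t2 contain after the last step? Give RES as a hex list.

  t0: de cd ba f1 6e 33 9f 5e
  t1: de 72 cd 68 ba 7a f1 85
  t2: 72 cd 68 ba 7a f1 85 de

RES = [ 0x72  0xcd  0x68  0xba  0x7a  0xf1  0x85  0xde ]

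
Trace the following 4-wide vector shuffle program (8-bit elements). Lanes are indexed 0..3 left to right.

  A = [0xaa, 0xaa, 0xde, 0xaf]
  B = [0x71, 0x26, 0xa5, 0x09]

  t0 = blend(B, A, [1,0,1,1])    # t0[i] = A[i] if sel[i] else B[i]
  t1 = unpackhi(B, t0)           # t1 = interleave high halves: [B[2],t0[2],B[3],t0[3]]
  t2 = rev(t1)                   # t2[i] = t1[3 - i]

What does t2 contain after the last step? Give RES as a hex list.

→ t0 |aa|26|de|af|
→ t1 |a5|de|09|af|
→ t2 |af|09|de|a5|

RES = [ 0xaf  0x09  0xde  0xa5 ]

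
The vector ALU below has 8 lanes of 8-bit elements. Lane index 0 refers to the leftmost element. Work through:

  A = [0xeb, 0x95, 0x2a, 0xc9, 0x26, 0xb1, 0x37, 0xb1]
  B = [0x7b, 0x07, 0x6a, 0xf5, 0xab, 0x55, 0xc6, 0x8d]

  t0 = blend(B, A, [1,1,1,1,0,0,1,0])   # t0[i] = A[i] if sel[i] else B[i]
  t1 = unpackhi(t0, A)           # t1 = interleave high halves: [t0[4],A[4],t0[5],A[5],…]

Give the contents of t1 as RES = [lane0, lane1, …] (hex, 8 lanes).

  t0: eb 95 2a c9 ab 55 37 8d
  t1: ab 26 55 b1 37 37 8d b1

RES = [ 0xab  0x26  0x55  0xb1  0x37  0x37  0x8d  0xb1 ]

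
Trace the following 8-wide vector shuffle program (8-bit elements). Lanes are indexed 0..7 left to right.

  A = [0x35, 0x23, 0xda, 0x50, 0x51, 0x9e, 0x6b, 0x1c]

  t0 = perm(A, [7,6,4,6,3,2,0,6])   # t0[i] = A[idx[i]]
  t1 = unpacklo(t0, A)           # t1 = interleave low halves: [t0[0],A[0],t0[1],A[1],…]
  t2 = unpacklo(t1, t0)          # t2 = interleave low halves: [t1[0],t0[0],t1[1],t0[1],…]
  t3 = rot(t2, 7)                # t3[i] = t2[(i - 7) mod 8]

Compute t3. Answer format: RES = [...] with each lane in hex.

RES = [ 0x1c  0x35  0x6b  0x6b  0x51  0x23  0x6b  0x1c ]

→ t0 |1c|6b|51|6b|50|da|35|6b|
→ t1 |1c|35|6b|23|51|da|6b|50|
→ t2 |1c|1c|35|6b|6b|51|23|6b|
→ t3 |1c|35|6b|6b|51|23|6b|1c|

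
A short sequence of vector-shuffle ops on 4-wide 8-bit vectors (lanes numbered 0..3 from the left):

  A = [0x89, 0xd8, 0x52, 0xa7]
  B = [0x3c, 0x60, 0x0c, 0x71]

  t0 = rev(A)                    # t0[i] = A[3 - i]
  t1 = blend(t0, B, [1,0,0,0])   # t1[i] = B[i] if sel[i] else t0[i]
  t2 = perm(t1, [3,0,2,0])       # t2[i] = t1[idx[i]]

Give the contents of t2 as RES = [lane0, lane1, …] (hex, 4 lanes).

→ t0 |a7|52|d8|89|
→ t1 |3c|52|d8|89|
→ t2 |89|3c|d8|3c|

RES = [ 0x89  0x3c  0xd8  0x3c ]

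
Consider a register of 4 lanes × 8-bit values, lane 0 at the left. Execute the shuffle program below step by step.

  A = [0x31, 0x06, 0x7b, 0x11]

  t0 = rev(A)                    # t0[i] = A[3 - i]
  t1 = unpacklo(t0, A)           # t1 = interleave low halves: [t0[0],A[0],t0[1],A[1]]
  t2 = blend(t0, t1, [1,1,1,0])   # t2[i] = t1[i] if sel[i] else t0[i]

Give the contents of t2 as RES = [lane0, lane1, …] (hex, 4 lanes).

  t0: 11 7b 06 31
  t1: 11 31 7b 06
  t2: 11 31 7b 31

RES = [0x11, 0x31, 0x7b, 0x31]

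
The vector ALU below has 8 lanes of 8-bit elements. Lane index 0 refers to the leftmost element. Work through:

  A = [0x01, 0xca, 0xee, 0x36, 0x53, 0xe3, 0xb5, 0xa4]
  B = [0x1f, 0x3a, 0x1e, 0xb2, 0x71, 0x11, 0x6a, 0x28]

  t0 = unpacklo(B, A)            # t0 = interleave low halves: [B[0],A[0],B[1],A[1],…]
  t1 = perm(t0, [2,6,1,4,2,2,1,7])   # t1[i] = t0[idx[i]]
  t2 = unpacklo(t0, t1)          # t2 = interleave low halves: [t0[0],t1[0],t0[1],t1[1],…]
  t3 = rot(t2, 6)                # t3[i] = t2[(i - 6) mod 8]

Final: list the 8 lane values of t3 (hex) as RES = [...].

RES = [ 0x01  0xb2  0x3a  0x01  0xca  0x1e  0x1f  0x3a ]

  t0: 1f 01 3a ca 1e ee b2 36
  t1: 3a b2 01 1e 3a 3a 01 36
  t2: 1f 3a 01 b2 3a 01 ca 1e
  t3: 01 b2 3a 01 ca 1e 1f 3a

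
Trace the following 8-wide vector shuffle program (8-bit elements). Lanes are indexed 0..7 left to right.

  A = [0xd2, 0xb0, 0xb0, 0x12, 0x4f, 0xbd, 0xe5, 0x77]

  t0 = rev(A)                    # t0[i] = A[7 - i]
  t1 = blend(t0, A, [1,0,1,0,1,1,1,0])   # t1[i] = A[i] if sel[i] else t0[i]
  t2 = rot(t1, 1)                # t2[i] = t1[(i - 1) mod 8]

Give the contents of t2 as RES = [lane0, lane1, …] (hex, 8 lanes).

RES = [0xd2, 0xd2, 0xe5, 0xb0, 0x4f, 0x4f, 0xbd, 0xe5]

→ t0 |77|e5|bd|4f|12|b0|b0|d2|
→ t1 |d2|e5|b0|4f|4f|bd|e5|d2|
→ t2 |d2|d2|e5|b0|4f|4f|bd|e5|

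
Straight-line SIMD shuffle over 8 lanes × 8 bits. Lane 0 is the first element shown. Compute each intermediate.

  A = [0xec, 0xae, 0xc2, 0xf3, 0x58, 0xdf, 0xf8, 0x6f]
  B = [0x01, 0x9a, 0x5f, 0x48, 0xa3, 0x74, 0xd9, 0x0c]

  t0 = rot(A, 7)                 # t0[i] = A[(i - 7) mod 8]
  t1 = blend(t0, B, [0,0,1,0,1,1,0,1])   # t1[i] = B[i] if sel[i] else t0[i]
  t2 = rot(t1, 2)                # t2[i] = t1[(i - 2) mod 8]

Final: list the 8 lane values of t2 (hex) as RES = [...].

→ t0 |ae|c2|f3|58|df|f8|6f|ec|
→ t1 |ae|c2|5f|58|a3|74|6f|0c|
→ t2 |6f|0c|ae|c2|5f|58|a3|74|

RES = [0x6f, 0x0c, 0xae, 0xc2, 0x5f, 0x58, 0xa3, 0x74]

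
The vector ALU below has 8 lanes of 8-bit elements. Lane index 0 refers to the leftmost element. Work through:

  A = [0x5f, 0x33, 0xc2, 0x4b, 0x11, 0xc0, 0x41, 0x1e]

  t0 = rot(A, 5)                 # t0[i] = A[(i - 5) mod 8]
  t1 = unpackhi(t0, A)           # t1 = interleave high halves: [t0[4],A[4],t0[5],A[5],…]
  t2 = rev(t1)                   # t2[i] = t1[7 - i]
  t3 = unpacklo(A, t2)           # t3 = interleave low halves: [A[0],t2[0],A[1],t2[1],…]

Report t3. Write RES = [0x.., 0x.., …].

RES = [ 0x5f  0x1e  0x33  0xc2  0xc2  0x41  0x4b  0x33 ]

t0 = [0x4b, 0x11, 0xc0, 0x41, 0x1e, 0x5f, 0x33, 0xc2]
t1 = [0x1e, 0x11, 0x5f, 0xc0, 0x33, 0x41, 0xc2, 0x1e]
t2 = [0x1e, 0xc2, 0x41, 0x33, 0xc0, 0x5f, 0x11, 0x1e]
t3 = [0x5f, 0x1e, 0x33, 0xc2, 0xc2, 0x41, 0x4b, 0x33]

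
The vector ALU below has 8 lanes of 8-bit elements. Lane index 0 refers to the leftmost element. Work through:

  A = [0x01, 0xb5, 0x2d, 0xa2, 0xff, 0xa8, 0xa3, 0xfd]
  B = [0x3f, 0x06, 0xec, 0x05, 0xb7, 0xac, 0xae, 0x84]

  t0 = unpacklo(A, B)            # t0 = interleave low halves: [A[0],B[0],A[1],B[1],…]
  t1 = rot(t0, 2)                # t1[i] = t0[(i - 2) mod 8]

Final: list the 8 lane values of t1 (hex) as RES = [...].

  t0: 01 3f b5 06 2d ec a2 05
  t1: a2 05 01 3f b5 06 2d ec

RES = [0xa2, 0x05, 0x01, 0x3f, 0xb5, 0x06, 0x2d, 0xec]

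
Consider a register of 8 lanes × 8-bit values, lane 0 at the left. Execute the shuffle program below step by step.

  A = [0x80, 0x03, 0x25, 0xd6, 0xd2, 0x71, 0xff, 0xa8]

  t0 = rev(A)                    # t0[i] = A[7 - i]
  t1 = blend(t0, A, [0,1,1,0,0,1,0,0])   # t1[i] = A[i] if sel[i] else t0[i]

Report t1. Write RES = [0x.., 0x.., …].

RES = [0xa8, 0x03, 0x25, 0xd2, 0xd6, 0x71, 0x03, 0x80]

→ t0 |a8|ff|71|d2|d6|25|03|80|
→ t1 |a8|03|25|d2|d6|71|03|80|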